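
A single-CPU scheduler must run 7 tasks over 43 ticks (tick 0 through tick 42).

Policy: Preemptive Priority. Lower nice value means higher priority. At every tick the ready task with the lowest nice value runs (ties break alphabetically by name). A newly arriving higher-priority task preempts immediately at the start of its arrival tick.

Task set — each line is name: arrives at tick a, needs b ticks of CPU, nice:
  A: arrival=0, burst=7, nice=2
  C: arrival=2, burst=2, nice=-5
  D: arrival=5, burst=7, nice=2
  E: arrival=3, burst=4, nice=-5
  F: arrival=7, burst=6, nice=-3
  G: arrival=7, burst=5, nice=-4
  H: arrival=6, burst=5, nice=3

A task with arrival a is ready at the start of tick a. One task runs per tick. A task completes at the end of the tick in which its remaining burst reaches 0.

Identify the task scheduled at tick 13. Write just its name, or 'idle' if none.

t=0: ready={A} → run A
t=1: ready={A} → run A
t=2: ready={A,C} → run C
t=3: ready={A,C,E} → run C
t=4: ready={A,E} → run E
t=5: ready={A,D,E} → run E
t=6: ready={A,D,E,H} → run E
t=7: ready={A,D,E,F,G,H} → run E
t=8: ready={A,D,F,G,H} → run G
t=9: ready={A,D,F,G,H} → run G
t=10: ready={A,D,F,G,H} → run G
t=11: ready={A,D,F,G,H} → run G
t=12: ready={A,D,F,G,H} → run G
t=13: ready={A,D,F,H} → run F
t=14: ready={A,D,F,H} → run F
t=15: ready={A,D,F,H} → run F
t=16: ready={A,D,F,H} → run F
t=17: ready={A,D,F,H} → run F
t=18: ready={A,D,F,H} → run F
t=19: ready={A,D,H} → run A
t=20: ready={A,D,H} → run A
t=21: ready={A,D,H} → run A
t=22: ready={A,D,H} → run A
t=23: ready={A,D,H} → run A
t=24: ready={D,H} → run D
t=25: ready={D,H} → run D
t=26: ready={D,H} → run D
t=27: ready={D,H} → run D
t=28: ready={D,H} → run D
t=29: ready={D,H} → run D
t=30: ready={D,H} → run D
t=31: ready={H} → run H
t=32: ready={H} → run H
t=33: ready={H} → run H
t=34: ready={H} → run H
t=35: ready={H} → run H
t=36: (idle)
t=37: (idle)
t=38: (idle)
t=39: (idle)
t=40: (idle)
t=41: (idle)
t=42: (idle)

running at tick 13 = F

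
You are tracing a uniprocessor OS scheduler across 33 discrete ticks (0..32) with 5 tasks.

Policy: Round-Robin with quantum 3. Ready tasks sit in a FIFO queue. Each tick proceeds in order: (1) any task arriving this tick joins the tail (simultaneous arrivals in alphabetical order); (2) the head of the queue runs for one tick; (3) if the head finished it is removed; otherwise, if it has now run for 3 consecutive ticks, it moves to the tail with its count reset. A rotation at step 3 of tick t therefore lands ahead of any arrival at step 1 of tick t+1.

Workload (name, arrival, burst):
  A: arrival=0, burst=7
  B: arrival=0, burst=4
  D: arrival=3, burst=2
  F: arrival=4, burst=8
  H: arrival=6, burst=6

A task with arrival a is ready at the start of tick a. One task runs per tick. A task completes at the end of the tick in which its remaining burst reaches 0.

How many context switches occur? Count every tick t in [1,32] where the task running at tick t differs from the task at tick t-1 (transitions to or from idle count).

context switches = 11

t=0: queue=[A,B] q_used=0 → run A
t=1: queue=[A,B] q_used=1 → run A
t=2: queue=[A,B] q_used=2 → run A
t=3: queue=[B,A,D] q_used=0 → run B
t=4: queue=[B,A,D,F] q_used=1 → run B
t=5: queue=[B,A,D,F] q_used=2 → run B
t=6: queue=[A,D,F,B,H] q_used=0 → run A
t=7: queue=[A,D,F,B,H] q_used=1 → run A
t=8: queue=[A,D,F,B,H] q_used=2 → run A
t=9: queue=[D,F,B,H,A] q_used=0 → run D
t=10: queue=[D,F,B,H,A] q_used=1 → run D
t=11: queue=[F,B,H,A] q_used=0 → run F
t=12: queue=[F,B,H,A] q_used=1 → run F
t=13: queue=[F,B,H,A] q_used=2 → run F
t=14: queue=[B,H,A,F] q_used=0 → run B
t=15: queue=[H,A,F] q_used=0 → run H
t=16: queue=[H,A,F] q_used=1 → run H
t=17: queue=[H,A,F] q_used=2 → run H
t=18: queue=[A,F,H] q_used=0 → run A
t=19: queue=[F,H] q_used=0 → run F
t=20: queue=[F,H] q_used=1 → run F
t=21: queue=[F,H] q_used=2 → run F
t=22: queue=[H,F] q_used=0 → run H
t=23: queue=[H,F] q_used=1 → run H
t=24: queue=[H,F] q_used=2 → run H
t=25: queue=[F] q_used=0 → run F
t=26: queue=[F] q_used=1 → run F
t=27: (idle)
t=28: (idle)
t=29: (idle)
t=30: (idle)
t=31: (idle)
t=32: (idle)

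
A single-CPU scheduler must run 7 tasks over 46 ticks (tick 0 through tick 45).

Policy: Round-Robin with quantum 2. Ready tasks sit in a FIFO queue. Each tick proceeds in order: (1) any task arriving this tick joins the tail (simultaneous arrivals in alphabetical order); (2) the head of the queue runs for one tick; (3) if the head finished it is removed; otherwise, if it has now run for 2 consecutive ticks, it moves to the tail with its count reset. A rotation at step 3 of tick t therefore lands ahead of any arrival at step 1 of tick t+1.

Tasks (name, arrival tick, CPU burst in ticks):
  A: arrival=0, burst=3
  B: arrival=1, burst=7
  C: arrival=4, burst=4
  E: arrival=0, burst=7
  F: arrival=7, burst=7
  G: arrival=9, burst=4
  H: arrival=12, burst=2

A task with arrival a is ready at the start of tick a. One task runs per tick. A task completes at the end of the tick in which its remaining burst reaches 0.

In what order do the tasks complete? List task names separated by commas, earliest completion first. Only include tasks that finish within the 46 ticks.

t=0: queue=[A,E] q_used=0 → run A
t=1: queue=[A,E,B] q_used=1 → run A
t=2: queue=[E,B,A] q_used=0 → run E
t=3: queue=[E,B,A] q_used=1 → run E
t=4: queue=[B,A,E,C] q_used=0 → run B
t=5: queue=[B,A,E,C] q_used=1 → run B
t=6: queue=[A,E,C,B] q_used=0 → run A
t=7: queue=[E,C,B,F] q_used=0 → run E
t=8: queue=[E,C,B,F] q_used=1 → run E
t=9: queue=[C,B,F,E,G] q_used=0 → run C
t=10: queue=[C,B,F,E,G] q_used=1 → run C
t=11: queue=[B,F,E,G,C] q_used=0 → run B
t=12: queue=[B,F,E,G,C,H] q_used=1 → run B
t=13: queue=[F,E,G,C,H,B] q_used=0 → run F
t=14: queue=[F,E,G,C,H,B] q_used=1 → run F
t=15: queue=[E,G,C,H,B,F] q_used=0 → run E
t=16: queue=[E,G,C,H,B,F] q_used=1 → run E
t=17: queue=[G,C,H,B,F,E] q_used=0 → run G
t=18: queue=[G,C,H,B,F,E] q_used=1 → run G
t=19: queue=[C,H,B,F,E,G] q_used=0 → run C
t=20: queue=[C,H,B,F,E,G] q_used=1 → run C
t=21: queue=[H,B,F,E,G] q_used=0 → run H
t=22: queue=[H,B,F,E,G] q_used=1 → run H
t=23: queue=[B,F,E,G] q_used=0 → run B
t=24: queue=[B,F,E,G] q_used=1 → run B
t=25: queue=[F,E,G,B] q_used=0 → run F
t=26: queue=[F,E,G,B] q_used=1 → run F
t=27: queue=[E,G,B,F] q_used=0 → run E
t=28: queue=[G,B,F] q_used=0 → run G
t=29: queue=[G,B,F] q_used=1 → run G
t=30: queue=[B,F] q_used=0 → run B
t=31: queue=[F] q_used=0 → run F
t=32: queue=[F] q_used=1 → run F
t=33: queue=[F] q_used=0 → run F
t=34: (idle)
t=35: (idle)
t=36: (idle)
t=37: (idle)
t=38: (idle)
t=39: (idle)
t=40: (idle)
t=41: (idle)
t=42: (idle)
t=43: (idle)
t=44: (idle)
t=45: (idle)

completion order = A, C, H, E, G, B, F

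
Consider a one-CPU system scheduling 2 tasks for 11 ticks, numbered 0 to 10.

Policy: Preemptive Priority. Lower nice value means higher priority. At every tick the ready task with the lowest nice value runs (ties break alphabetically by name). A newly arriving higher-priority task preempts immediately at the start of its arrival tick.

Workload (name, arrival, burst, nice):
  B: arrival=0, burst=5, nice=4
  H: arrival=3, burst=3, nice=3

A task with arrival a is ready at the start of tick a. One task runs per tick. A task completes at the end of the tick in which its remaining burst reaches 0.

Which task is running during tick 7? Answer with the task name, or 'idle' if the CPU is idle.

running at tick 7 = B

t=0: ready={B} → run B
t=1: ready={B} → run B
t=2: ready={B} → run B
t=3: ready={B,H} → run H
t=4: ready={B,H} → run H
t=5: ready={B,H} → run H
t=6: ready={B} → run B
t=7: ready={B} → run B
t=8: (idle)
t=9: (idle)
t=10: (idle)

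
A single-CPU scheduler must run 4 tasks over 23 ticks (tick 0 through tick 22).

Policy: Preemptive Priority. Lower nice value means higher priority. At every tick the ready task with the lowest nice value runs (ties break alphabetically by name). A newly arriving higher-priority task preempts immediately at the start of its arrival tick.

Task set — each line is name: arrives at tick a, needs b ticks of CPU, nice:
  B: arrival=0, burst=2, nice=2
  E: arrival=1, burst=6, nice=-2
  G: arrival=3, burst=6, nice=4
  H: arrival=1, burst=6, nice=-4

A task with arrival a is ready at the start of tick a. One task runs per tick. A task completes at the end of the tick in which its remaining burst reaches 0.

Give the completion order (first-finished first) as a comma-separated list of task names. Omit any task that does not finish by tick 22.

completion order = H, E, B, G

t=0: ready={B} → run B
t=1: ready={B,E,H} → run H
t=2: ready={B,E,H} → run H
t=3: ready={B,E,G,H} → run H
t=4: ready={B,E,G,H} → run H
t=5: ready={B,E,G,H} → run H
t=6: ready={B,E,G,H} → run H
t=7: ready={B,E,G} → run E
t=8: ready={B,E,G} → run E
t=9: ready={B,E,G} → run E
t=10: ready={B,E,G} → run E
t=11: ready={B,E,G} → run E
t=12: ready={B,E,G} → run E
t=13: ready={B,G} → run B
t=14: ready={G} → run G
t=15: ready={G} → run G
t=16: ready={G} → run G
t=17: ready={G} → run G
t=18: ready={G} → run G
t=19: ready={G} → run G
t=20: (idle)
t=21: (idle)
t=22: (idle)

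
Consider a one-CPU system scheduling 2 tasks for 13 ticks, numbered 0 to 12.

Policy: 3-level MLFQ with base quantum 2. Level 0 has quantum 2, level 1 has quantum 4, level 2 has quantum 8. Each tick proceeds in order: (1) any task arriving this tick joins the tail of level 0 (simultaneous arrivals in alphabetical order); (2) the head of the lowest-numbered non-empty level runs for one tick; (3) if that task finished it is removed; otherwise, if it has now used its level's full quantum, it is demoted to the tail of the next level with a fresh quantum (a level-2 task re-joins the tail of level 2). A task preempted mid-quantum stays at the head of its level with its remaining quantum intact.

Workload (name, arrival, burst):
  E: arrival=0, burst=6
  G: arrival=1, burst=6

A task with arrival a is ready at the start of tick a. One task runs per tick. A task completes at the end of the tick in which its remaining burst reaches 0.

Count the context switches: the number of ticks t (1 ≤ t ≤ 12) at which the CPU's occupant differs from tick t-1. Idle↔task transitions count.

context switches = 4

t=0: L0/L1/L2 = E/-/- → run E
t=1: L0/L1/L2 = EG/-/- → run E
t=2: L0/L1/L2 = G/E/- → run G
t=3: L0/L1/L2 = G/E/- → run G
t=4: L0/L1/L2 = -/EG/- → run E
t=5: L0/L1/L2 = -/EG/- → run E
t=6: L0/L1/L2 = -/EG/- → run E
t=7: L0/L1/L2 = -/EG/- → run E
t=8: L0/L1/L2 = -/G/- → run G
t=9: L0/L1/L2 = -/G/- → run G
t=10: L0/L1/L2 = -/G/- → run G
t=11: L0/L1/L2 = -/G/- → run G
t=12: (idle)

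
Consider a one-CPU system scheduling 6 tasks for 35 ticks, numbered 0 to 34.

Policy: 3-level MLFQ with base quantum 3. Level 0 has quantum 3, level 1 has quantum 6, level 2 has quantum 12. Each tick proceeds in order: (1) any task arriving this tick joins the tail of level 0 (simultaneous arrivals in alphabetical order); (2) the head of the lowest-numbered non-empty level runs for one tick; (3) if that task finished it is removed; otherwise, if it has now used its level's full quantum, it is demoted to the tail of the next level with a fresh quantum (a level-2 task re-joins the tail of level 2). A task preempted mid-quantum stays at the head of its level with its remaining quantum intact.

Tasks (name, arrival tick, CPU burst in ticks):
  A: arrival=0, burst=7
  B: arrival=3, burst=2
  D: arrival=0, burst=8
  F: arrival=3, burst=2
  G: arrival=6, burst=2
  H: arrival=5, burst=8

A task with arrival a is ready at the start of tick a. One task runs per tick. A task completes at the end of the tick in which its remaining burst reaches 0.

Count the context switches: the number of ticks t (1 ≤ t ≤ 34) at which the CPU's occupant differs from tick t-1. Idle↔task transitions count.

t=0: L0/L1/L2 = AD/-/- → run A
t=1: L0/L1/L2 = AD/-/- → run A
t=2: L0/L1/L2 = AD/-/- → run A
t=3: L0/L1/L2 = DBF/A/- → run D
t=4: L0/L1/L2 = DBF/A/- → run D
t=5: L0/L1/L2 = DBFH/A/- → run D
t=6: L0/L1/L2 = BFHG/AD/- → run B
t=7: L0/L1/L2 = BFHG/AD/- → run B
t=8: L0/L1/L2 = FHG/AD/- → run F
t=9: L0/L1/L2 = FHG/AD/- → run F
t=10: L0/L1/L2 = HG/AD/- → run H
t=11: L0/L1/L2 = HG/AD/- → run H
t=12: L0/L1/L2 = HG/AD/- → run H
t=13: L0/L1/L2 = G/ADH/- → run G
t=14: L0/L1/L2 = G/ADH/- → run G
t=15: L0/L1/L2 = -/ADH/- → run A
t=16: L0/L1/L2 = -/ADH/- → run A
t=17: L0/L1/L2 = -/ADH/- → run A
t=18: L0/L1/L2 = -/ADH/- → run A
t=19: L0/L1/L2 = -/DH/- → run D
t=20: L0/L1/L2 = -/DH/- → run D
t=21: L0/L1/L2 = -/DH/- → run D
t=22: L0/L1/L2 = -/DH/- → run D
t=23: L0/L1/L2 = -/DH/- → run D
t=24: L0/L1/L2 = -/H/- → run H
t=25: L0/L1/L2 = -/H/- → run H
t=26: L0/L1/L2 = -/H/- → run H
t=27: L0/L1/L2 = -/H/- → run H
t=28: L0/L1/L2 = -/H/- → run H
t=29: (idle)
t=30: (idle)
t=31: (idle)
t=32: (idle)
t=33: (idle)
t=34: (idle)

context switches = 9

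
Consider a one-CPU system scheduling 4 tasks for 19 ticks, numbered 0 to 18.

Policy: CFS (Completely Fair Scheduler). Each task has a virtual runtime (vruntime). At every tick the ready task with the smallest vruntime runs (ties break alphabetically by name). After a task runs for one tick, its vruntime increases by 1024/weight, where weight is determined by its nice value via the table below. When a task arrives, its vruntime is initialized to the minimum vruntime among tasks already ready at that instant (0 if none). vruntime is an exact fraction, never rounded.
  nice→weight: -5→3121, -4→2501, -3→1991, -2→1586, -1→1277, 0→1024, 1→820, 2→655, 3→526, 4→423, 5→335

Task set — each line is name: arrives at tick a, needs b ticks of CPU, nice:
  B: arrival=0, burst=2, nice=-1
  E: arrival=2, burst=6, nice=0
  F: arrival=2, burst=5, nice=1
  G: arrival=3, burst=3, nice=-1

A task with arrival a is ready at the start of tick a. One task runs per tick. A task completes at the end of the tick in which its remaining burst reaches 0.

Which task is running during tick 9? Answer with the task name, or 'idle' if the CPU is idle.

t=0: vr[B=0] → run B
t=1: vr[B=1024/1277] → run B
t=2: vr[E=0 F=0] → run E
t=3: vr[E=1 F=0 G=0] → run F
t=4: vr[E=1 F=256/205 G=0] → run G
t=5: vr[E=1 F=256/205 G=1024/1277] → run G
t=6: vr[E=1 F=256/205 G=2048/1277] → run E
t=7: vr[E=2 F=256/205 G=2048/1277] → run F
t=8: vr[E=2 F=512/205 G=2048/1277] → run G
t=9: vr[E=2 F=512/205] → run E
t=10: vr[E=3 F=512/205] → run F
t=11: vr[E=3 F=768/205] → run E
t=12: vr[E=4 F=768/205] → run F
t=13: vr[E=4 F=1024/205] → run E
t=14: vr[E=5 F=1024/205] → run F
t=15: vr[E=5] → run E
t=16: (idle)
t=17: (idle)
t=18: (idle)

running at tick 9 = E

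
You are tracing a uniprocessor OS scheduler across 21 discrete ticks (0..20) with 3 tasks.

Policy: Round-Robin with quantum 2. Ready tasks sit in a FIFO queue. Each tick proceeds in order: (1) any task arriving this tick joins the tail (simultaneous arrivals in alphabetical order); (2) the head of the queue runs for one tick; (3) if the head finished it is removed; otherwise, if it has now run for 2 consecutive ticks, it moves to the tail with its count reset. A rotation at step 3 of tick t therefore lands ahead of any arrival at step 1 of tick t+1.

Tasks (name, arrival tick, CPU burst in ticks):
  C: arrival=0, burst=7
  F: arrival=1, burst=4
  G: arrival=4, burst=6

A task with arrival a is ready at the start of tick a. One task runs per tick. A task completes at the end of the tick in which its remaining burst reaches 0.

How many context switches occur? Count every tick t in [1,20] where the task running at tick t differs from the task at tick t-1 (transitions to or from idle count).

context switches = 9

t=0: queue=[C] q_used=0 → run C
t=1: queue=[C,F] q_used=1 → run C
t=2: queue=[F,C] q_used=0 → run F
t=3: queue=[F,C] q_used=1 → run F
t=4: queue=[C,F,G] q_used=0 → run C
t=5: queue=[C,F,G] q_used=1 → run C
t=6: queue=[F,G,C] q_used=0 → run F
t=7: queue=[F,G,C] q_used=1 → run F
t=8: queue=[G,C] q_used=0 → run G
t=9: queue=[G,C] q_used=1 → run G
t=10: queue=[C,G] q_used=0 → run C
t=11: queue=[C,G] q_used=1 → run C
t=12: queue=[G,C] q_used=0 → run G
t=13: queue=[G,C] q_used=1 → run G
t=14: queue=[C,G] q_used=0 → run C
t=15: queue=[G] q_used=0 → run G
t=16: queue=[G] q_used=1 → run G
t=17: (idle)
t=18: (idle)
t=19: (idle)
t=20: (idle)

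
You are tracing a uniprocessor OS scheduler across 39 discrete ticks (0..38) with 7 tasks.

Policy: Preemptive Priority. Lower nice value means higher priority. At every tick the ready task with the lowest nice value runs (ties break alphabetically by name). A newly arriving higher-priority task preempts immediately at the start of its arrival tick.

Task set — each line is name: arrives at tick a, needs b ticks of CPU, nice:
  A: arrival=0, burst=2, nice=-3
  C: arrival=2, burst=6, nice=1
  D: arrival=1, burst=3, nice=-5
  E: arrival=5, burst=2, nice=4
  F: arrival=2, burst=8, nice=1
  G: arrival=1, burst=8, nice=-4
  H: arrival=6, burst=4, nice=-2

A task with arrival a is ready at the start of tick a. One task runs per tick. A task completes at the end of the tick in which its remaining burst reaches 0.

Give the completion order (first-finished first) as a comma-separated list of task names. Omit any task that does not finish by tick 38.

completion order = D, G, A, H, C, F, E

t=0: ready={A} → run A
t=1: ready={A,D,G} → run D
t=2: ready={A,C,D,F,G} → run D
t=3: ready={A,C,D,F,G} → run D
t=4: ready={A,C,F,G} → run G
t=5: ready={A,C,E,F,G} → run G
t=6: ready={A,C,E,F,G,H} → run G
t=7: ready={A,C,E,F,G,H} → run G
t=8: ready={A,C,E,F,G,H} → run G
t=9: ready={A,C,E,F,G,H} → run G
t=10: ready={A,C,E,F,G,H} → run G
t=11: ready={A,C,E,F,G,H} → run G
t=12: ready={A,C,E,F,H} → run A
t=13: ready={C,E,F,H} → run H
t=14: ready={C,E,F,H} → run H
t=15: ready={C,E,F,H} → run H
t=16: ready={C,E,F,H} → run H
t=17: ready={C,E,F} → run C
t=18: ready={C,E,F} → run C
t=19: ready={C,E,F} → run C
t=20: ready={C,E,F} → run C
t=21: ready={C,E,F} → run C
t=22: ready={C,E,F} → run C
t=23: ready={E,F} → run F
t=24: ready={E,F} → run F
t=25: ready={E,F} → run F
t=26: ready={E,F} → run F
t=27: ready={E,F} → run F
t=28: ready={E,F} → run F
t=29: ready={E,F} → run F
t=30: ready={E,F} → run F
t=31: ready={E} → run E
t=32: ready={E} → run E
t=33: (idle)
t=34: (idle)
t=35: (idle)
t=36: (idle)
t=37: (idle)
t=38: (idle)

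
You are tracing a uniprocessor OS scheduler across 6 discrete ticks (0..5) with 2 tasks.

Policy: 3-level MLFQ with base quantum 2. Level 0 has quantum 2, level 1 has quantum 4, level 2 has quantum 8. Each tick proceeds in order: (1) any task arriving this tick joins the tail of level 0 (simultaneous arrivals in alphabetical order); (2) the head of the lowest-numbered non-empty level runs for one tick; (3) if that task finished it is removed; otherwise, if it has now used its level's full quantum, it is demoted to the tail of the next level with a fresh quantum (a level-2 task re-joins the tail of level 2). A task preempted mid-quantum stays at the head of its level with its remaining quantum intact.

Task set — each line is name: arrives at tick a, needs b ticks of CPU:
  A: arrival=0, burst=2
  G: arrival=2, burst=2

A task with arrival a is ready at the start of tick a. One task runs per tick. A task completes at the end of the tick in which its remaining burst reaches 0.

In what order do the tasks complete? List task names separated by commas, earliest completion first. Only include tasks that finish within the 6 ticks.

t=0: L0/L1/L2 = A/-/- → run A
t=1: L0/L1/L2 = A/-/- → run A
t=2: L0/L1/L2 = G/-/- → run G
t=3: L0/L1/L2 = G/-/- → run G
t=4: (idle)
t=5: (idle)

completion order = A, G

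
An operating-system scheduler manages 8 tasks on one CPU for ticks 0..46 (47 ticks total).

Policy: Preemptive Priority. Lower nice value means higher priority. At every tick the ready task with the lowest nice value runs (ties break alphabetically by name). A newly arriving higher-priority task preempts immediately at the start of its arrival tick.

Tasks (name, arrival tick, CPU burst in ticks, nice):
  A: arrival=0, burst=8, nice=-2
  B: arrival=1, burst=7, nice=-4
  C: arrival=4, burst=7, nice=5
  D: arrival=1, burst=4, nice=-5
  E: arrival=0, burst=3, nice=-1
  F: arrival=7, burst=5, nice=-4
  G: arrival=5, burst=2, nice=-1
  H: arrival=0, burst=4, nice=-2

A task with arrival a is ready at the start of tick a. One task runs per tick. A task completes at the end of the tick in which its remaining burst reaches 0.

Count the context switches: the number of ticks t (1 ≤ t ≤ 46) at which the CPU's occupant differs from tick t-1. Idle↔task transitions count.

t=0: ready={A,E,H} → run A
t=1: ready={A,B,D,E,H} → run D
t=2: ready={A,B,D,E,H} → run D
t=3: ready={A,B,D,E,H} → run D
t=4: ready={A,B,C,D,E,H} → run D
t=5: ready={A,B,C,E,G,H} → run B
t=6: ready={A,B,C,E,G,H} → run B
t=7: ready={A,B,C,E,F,G,H} → run B
t=8: ready={A,B,C,E,F,G,H} → run B
t=9: ready={A,B,C,E,F,G,H} → run B
t=10: ready={A,B,C,E,F,G,H} → run B
t=11: ready={A,B,C,E,F,G,H} → run B
t=12: ready={A,C,E,F,G,H} → run F
t=13: ready={A,C,E,F,G,H} → run F
t=14: ready={A,C,E,F,G,H} → run F
t=15: ready={A,C,E,F,G,H} → run F
t=16: ready={A,C,E,F,G,H} → run F
t=17: ready={A,C,E,G,H} → run A
t=18: ready={A,C,E,G,H} → run A
t=19: ready={A,C,E,G,H} → run A
t=20: ready={A,C,E,G,H} → run A
t=21: ready={A,C,E,G,H} → run A
t=22: ready={A,C,E,G,H} → run A
t=23: ready={A,C,E,G,H} → run A
t=24: ready={C,E,G,H} → run H
t=25: ready={C,E,G,H} → run H
t=26: ready={C,E,G,H} → run H
t=27: ready={C,E,G,H} → run H
t=28: ready={C,E,G} → run E
t=29: ready={C,E,G} → run E
t=30: ready={C,E,G} → run E
t=31: ready={C,G} → run G
t=32: ready={C,G} → run G
t=33: ready={C} → run C
t=34: ready={C} → run C
t=35: ready={C} → run C
t=36: ready={C} → run C
t=37: ready={C} → run C
t=38: ready={C} → run C
t=39: ready={C} → run C
t=40: (idle)
t=41: (idle)
t=42: (idle)
t=43: (idle)
t=44: (idle)
t=45: (idle)
t=46: (idle)

context switches = 9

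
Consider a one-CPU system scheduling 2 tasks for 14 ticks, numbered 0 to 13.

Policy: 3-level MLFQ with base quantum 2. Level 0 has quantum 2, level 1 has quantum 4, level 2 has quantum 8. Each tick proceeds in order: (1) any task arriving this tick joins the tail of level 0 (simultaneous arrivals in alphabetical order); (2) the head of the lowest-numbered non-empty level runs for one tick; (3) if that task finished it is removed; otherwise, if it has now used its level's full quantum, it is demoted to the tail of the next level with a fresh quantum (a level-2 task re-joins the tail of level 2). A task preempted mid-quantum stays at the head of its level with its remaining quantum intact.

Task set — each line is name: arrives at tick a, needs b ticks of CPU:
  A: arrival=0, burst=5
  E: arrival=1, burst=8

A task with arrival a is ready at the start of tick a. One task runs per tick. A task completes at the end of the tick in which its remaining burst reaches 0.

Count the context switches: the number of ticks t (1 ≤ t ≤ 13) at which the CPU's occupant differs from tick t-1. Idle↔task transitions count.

t=0: L0/L1/L2 = A/-/- → run A
t=1: L0/L1/L2 = AE/-/- → run A
t=2: L0/L1/L2 = E/A/- → run E
t=3: L0/L1/L2 = E/A/- → run E
t=4: L0/L1/L2 = -/AE/- → run A
t=5: L0/L1/L2 = -/AE/- → run A
t=6: L0/L1/L2 = -/AE/- → run A
t=7: L0/L1/L2 = -/E/- → run E
t=8: L0/L1/L2 = -/E/- → run E
t=9: L0/L1/L2 = -/E/- → run E
t=10: L0/L1/L2 = -/E/- → run E
t=11: L0/L1/L2 = -/-/E → run E
t=12: L0/L1/L2 = -/-/E → run E
t=13: (idle)

context switches = 4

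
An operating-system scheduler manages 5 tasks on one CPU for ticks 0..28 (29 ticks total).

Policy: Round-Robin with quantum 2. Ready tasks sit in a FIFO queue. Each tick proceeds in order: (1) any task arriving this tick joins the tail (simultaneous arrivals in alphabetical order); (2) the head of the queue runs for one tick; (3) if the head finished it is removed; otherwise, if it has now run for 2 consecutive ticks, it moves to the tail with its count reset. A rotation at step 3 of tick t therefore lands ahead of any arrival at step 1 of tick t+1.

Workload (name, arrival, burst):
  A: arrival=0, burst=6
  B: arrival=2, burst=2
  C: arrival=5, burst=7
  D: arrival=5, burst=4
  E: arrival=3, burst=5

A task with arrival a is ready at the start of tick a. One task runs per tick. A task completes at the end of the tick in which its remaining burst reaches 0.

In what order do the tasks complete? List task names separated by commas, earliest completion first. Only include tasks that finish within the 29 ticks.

t=0: queue=[A] q_used=0 → run A
t=1: queue=[A] q_used=1 → run A
t=2: queue=[A,B] q_used=0 → run A
t=3: queue=[A,B,E] q_used=1 → run A
t=4: queue=[B,E,A] q_used=0 → run B
t=5: queue=[B,E,A,C,D] q_used=1 → run B
t=6: queue=[E,A,C,D] q_used=0 → run E
t=7: queue=[E,A,C,D] q_used=1 → run E
t=8: queue=[A,C,D,E] q_used=0 → run A
t=9: queue=[A,C,D,E] q_used=1 → run A
t=10: queue=[C,D,E] q_used=0 → run C
t=11: queue=[C,D,E] q_used=1 → run C
t=12: queue=[D,E,C] q_used=0 → run D
t=13: queue=[D,E,C] q_used=1 → run D
t=14: queue=[E,C,D] q_used=0 → run E
t=15: queue=[E,C,D] q_used=1 → run E
t=16: queue=[C,D,E] q_used=0 → run C
t=17: queue=[C,D,E] q_used=1 → run C
t=18: queue=[D,E,C] q_used=0 → run D
t=19: queue=[D,E,C] q_used=1 → run D
t=20: queue=[E,C] q_used=0 → run E
t=21: queue=[C] q_used=0 → run C
t=22: queue=[C] q_used=1 → run C
t=23: queue=[C] q_used=0 → run C
t=24: (idle)
t=25: (idle)
t=26: (idle)
t=27: (idle)
t=28: (idle)

completion order = B, A, D, E, C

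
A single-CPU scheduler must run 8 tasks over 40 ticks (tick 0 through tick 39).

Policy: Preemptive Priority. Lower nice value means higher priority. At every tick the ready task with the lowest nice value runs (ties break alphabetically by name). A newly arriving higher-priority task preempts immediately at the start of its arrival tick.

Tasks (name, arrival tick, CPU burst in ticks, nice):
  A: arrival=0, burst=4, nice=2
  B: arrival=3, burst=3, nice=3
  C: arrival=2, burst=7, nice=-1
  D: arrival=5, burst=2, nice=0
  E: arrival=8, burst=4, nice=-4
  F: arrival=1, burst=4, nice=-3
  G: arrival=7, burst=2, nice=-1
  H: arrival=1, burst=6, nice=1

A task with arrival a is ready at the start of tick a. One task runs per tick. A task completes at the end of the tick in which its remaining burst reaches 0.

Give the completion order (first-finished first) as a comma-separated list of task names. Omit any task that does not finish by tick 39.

t=0: ready={A} → run A
t=1: ready={A,F,H} → run F
t=2: ready={A,C,F,H} → run F
t=3: ready={A,B,C,F,H} → run F
t=4: ready={A,B,C,F,H} → run F
t=5: ready={A,B,C,D,H} → run C
t=6: ready={A,B,C,D,H} → run C
t=7: ready={A,B,C,D,G,H} → run C
t=8: ready={A,B,C,D,E,G,H} → run E
t=9: ready={A,B,C,D,E,G,H} → run E
t=10: ready={A,B,C,D,E,G,H} → run E
t=11: ready={A,B,C,D,E,G,H} → run E
t=12: ready={A,B,C,D,G,H} → run C
t=13: ready={A,B,C,D,G,H} → run C
t=14: ready={A,B,C,D,G,H} → run C
t=15: ready={A,B,C,D,G,H} → run C
t=16: ready={A,B,D,G,H} → run G
t=17: ready={A,B,D,G,H} → run G
t=18: ready={A,B,D,H} → run D
t=19: ready={A,B,D,H} → run D
t=20: ready={A,B,H} → run H
t=21: ready={A,B,H} → run H
t=22: ready={A,B,H} → run H
t=23: ready={A,B,H} → run H
t=24: ready={A,B,H} → run H
t=25: ready={A,B,H} → run H
t=26: ready={A,B} → run A
t=27: ready={A,B} → run A
t=28: ready={A,B} → run A
t=29: ready={B} → run B
t=30: ready={B} → run B
t=31: ready={B} → run B
t=32: (idle)
t=33: (idle)
t=34: (idle)
t=35: (idle)
t=36: (idle)
t=37: (idle)
t=38: (idle)
t=39: (idle)

completion order = F, E, C, G, D, H, A, B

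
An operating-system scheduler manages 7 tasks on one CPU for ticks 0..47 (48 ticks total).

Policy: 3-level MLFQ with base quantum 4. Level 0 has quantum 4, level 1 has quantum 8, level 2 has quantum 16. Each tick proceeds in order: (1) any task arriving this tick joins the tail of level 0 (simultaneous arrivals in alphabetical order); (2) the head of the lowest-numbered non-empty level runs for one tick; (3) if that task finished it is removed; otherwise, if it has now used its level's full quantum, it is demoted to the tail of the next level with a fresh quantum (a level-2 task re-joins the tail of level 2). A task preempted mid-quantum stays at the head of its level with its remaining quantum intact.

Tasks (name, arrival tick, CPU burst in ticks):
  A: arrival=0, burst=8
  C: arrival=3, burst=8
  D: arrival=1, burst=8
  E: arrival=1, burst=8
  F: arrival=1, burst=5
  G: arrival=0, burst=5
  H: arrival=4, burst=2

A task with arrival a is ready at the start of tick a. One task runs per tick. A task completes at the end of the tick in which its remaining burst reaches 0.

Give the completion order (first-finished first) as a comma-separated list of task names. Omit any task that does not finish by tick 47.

t=0: L0/L1/L2 = AG/-/- → run A
t=1: L0/L1/L2 = AGDEF/-/- → run A
t=2: L0/L1/L2 = AGDEF/-/- → run A
t=3: L0/L1/L2 = AGDEFC/-/- → run A
t=4: L0/L1/L2 = GDEFCH/A/- → run G
t=5: L0/L1/L2 = GDEFCH/A/- → run G
t=6: L0/L1/L2 = GDEFCH/A/- → run G
t=7: L0/L1/L2 = GDEFCH/A/- → run G
t=8: L0/L1/L2 = DEFCH/AG/- → run D
t=9: L0/L1/L2 = DEFCH/AG/- → run D
t=10: L0/L1/L2 = DEFCH/AG/- → run D
t=11: L0/L1/L2 = DEFCH/AG/- → run D
t=12: L0/L1/L2 = EFCH/AGD/- → run E
t=13: L0/L1/L2 = EFCH/AGD/- → run E
t=14: L0/L1/L2 = EFCH/AGD/- → run E
t=15: L0/L1/L2 = EFCH/AGD/- → run E
t=16: L0/L1/L2 = FCH/AGDE/- → run F
t=17: L0/L1/L2 = FCH/AGDE/- → run F
t=18: L0/L1/L2 = FCH/AGDE/- → run F
t=19: L0/L1/L2 = FCH/AGDE/- → run F
t=20: L0/L1/L2 = CH/AGDEF/- → run C
t=21: L0/L1/L2 = CH/AGDEF/- → run C
t=22: L0/L1/L2 = CH/AGDEF/- → run C
t=23: L0/L1/L2 = CH/AGDEF/- → run C
t=24: L0/L1/L2 = H/AGDEFC/- → run H
t=25: L0/L1/L2 = H/AGDEFC/- → run H
t=26: L0/L1/L2 = -/AGDEFC/- → run A
t=27: L0/L1/L2 = -/AGDEFC/- → run A
t=28: L0/L1/L2 = -/AGDEFC/- → run A
t=29: L0/L1/L2 = -/AGDEFC/- → run A
t=30: L0/L1/L2 = -/GDEFC/- → run G
t=31: L0/L1/L2 = -/DEFC/- → run D
t=32: L0/L1/L2 = -/DEFC/- → run D
t=33: L0/L1/L2 = -/DEFC/- → run D
t=34: L0/L1/L2 = -/DEFC/- → run D
t=35: L0/L1/L2 = -/EFC/- → run E
t=36: L0/L1/L2 = -/EFC/- → run E
t=37: L0/L1/L2 = -/EFC/- → run E
t=38: L0/L1/L2 = -/EFC/- → run E
t=39: L0/L1/L2 = -/FC/- → run F
t=40: L0/L1/L2 = -/C/- → run C
t=41: L0/L1/L2 = -/C/- → run C
t=42: L0/L1/L2 = -/C/- → run C
t=43: L0/L1/L2 = -/C/- → run C
t=44: (idle)
t=45: (idle)
t=46: (idle)
t=47: (idle)

completion order = H, A, G, D, E, F, C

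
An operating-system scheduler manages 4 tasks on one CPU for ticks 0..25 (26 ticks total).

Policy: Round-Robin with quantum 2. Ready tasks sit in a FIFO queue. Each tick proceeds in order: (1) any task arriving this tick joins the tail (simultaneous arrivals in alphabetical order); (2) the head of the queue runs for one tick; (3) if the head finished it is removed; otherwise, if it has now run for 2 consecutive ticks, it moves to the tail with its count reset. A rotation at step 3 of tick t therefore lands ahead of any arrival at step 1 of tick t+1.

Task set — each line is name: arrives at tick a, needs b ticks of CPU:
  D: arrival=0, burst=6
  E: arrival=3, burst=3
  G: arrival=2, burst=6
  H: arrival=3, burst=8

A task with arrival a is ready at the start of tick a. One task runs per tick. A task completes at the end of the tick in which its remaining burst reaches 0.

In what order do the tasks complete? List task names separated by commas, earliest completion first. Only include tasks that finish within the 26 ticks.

t=0: queue=[D] q_used=0 → run D
t=1: queue=[D] q_used=1 → run D
t=2: queue=[D,G] q_used=0 → run D
t=3: queue=[D,G,E,H] q_used=1 → run D
t=4: queue=[G,E,H,D] q_used=0 → run G
t=5: queue=[G,E,H,D] q_used=1 → run G
t=6: queue=[E,H,D,G] q_used=0 → run E
t=7: queue=[E,H,D,G] q_used=1 → run E
t=8: queue=[H,D,G,E] q_used=0 → run H
t=9: queue=[H,D,G,E] q_used=1 → run H
t=10: queue=[D,G,E,H] q_used=0 → run D
t=11: queue=[D,G,E,H] q_used=1 → run D
t=12: queue=[G,E,H] q_used=0 → run G
t=13: queue=[G,E,H] q_used=1 → run G
t=14: queue=[E,H,G] q_used=0 → run E
t=15: queue=[H,G] q_used=0 → run H
t=16: queue=[H,G] q_used=1 → run H
t=17: queue=[G,H] q_used=0 → run G
t=18: queue=[G,H] q_used=1 → run G
t=19: queue=[H] q_used=0 → run H
t=20: queue=[H] q_used=1 → run H
t=21: queue=[H] q_used=0 → run H
t=22: queue=[H] q_used=1 → run H
t=23: (idle)
t=24: (idle)
t=25: (idle)

completion order = D, E, G, H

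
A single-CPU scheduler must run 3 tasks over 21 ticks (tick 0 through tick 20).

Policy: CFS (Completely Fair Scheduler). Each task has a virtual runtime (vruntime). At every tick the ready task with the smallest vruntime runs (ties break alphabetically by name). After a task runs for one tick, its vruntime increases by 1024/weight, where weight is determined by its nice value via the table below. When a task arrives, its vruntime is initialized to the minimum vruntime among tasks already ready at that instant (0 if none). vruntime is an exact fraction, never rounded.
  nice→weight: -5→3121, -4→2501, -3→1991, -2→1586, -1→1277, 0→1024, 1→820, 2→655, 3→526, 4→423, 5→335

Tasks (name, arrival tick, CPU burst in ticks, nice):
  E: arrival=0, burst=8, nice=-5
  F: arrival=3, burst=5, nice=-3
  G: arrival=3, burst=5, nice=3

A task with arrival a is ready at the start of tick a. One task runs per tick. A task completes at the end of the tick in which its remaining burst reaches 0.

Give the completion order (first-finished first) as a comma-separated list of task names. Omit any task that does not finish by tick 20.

t=0: vr[E=0] → run E
t=1: vr[E=1024/3121] → run E
t=2: vr[E=2048/3121] → run E
t=3: vr[E=3072/3121 F=3072/3121 G=3072/3121] → run E
t=4: vr[E=4096/3121 F=3072/3121 G=3072/3121] → run F
t=5: vr[E=4096/3121 F=9312256/6213911 G=3072/3121] → run G
t=6: vr[E=4096/3121 F=9312256/6213911 G=2405888/820823] → run E
t=7: vr[E=5120/3121 F=9312256/6213911 G=2405888/820823] → run F
t=8: vr[E=5120/3121 F=12508160/6213911 G=2405888/820823] → run E
t=9: vr[E=6144/3121 F=12508160/6213911 G=2405888/820823] → run E
t=10: vr[E=7168/3121 F=12508160/6213911 G=2405888/820823] → run F
t=11: vr[E=7168/3121 F=15704064/6213911 G=2405888/820823] → run E
t=12: vr[F=15704064/6213911 G=2405888/820823] → run F
t=13: vr[F=18899968/6213911 G=2405888/820823] → run G
t=14: vr[F=18899968/6213911 G=4003840/820823] → run F
t=15: vr[G=4003840/820823] → run G
t=16: vr[G=5601792/820823] → run G
t=17: vr[G=7199744/820823] → run G
t=18: (idle)
t=19: (idle)
t=20: (idle)

completion order = E, F, G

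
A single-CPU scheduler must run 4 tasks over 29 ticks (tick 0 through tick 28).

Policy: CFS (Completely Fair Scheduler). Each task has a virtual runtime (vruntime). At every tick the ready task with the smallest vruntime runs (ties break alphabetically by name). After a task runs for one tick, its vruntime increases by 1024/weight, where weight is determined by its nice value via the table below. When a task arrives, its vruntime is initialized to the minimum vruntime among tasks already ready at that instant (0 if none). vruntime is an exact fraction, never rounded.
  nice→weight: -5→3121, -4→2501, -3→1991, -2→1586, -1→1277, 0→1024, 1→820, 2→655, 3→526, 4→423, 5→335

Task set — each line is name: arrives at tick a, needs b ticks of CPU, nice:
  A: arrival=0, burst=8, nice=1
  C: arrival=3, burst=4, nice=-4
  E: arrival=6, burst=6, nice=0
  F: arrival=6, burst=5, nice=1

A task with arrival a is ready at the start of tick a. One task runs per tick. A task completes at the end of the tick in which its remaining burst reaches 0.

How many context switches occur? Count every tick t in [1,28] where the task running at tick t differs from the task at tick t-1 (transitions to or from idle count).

context switches = 18

t=0: vr[A=0] → run A
t=1: vr[A=256/205] → run A
t=2: vr[A=512/205] → run A
t=3: vr[A=768/205 C=768/205] → run A
t=4: vr[A=1024/205 C=768/205] → run C
t=5: vr[A=1024/205 C=51968/12505] → run C
t=6: vr[A=1024/205 C=57088/12505 E=57088/12505 F=57088/12505] → run C
t=7: vr[A=1024/205 C=62208/12505 E=57088/12505 F=57088/12505] → run E
t=8: vr[A=1024/205 C=62208/12505 E=69593/12505 F=57088/12505] → run F
t=9: vr[A=1024/205 C=62208/12505 E=69593/12505 F=72704/12505] → run C
t=10: vr[A=1024/205 E=69593/12505 F=72704/12505] → run A
t=11: vr[A=256/41 E=69593/12505 F=72704/12505] → run E
t=12: vr[A=256/41 E=82098/12505 F=72704/12505] → run F
t=13: vr[A=256/41 E=82098/12505 F=17664/2501] → run A
t=14: vr[A=1536/205 E=82098/12505 F=17664/2501] → run E
t=15: vr[A=1536/205 E=94603/12505 F=17664/2501] → run F
t=16: vr[A=1536/205 E=94603/12505 F=103936/12505] → run A
t=17: vr[A=1792/205 E=94603/12505 F=103936/12505] → run E
t=18: vr[A=1792/205 E=107108/12505 F=103936/12505] → run F
t=19: vr[A=1792/205 E=107108/12505 F=119552/12505] → run E
t=20: vr[A=1792/205 E=119613/12505 F=119552/12505] → run A
t=21: vr[E=119613/12505 F=119552/12505] → run F
t=22: vr[E=119613/12505] → run E
t=23: (idle)
t=24: (idle)
t=25: (idle)
t=26: (idle)
t=27: (idle)
t=28: (idle)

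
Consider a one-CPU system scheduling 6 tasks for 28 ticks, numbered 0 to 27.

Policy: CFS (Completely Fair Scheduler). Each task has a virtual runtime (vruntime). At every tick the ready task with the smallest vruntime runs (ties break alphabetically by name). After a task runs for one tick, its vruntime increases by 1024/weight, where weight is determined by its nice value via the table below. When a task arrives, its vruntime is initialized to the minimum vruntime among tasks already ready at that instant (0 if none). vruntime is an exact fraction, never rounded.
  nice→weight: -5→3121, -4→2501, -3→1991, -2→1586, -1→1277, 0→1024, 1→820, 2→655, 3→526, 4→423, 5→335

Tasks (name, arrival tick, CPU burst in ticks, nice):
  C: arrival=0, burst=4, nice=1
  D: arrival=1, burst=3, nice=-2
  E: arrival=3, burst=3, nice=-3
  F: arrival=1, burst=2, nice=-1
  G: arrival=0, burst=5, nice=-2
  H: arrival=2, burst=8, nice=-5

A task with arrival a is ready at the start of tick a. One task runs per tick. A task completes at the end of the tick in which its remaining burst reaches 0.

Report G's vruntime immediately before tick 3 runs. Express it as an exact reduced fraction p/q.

vruntime(G, start of tick 3) = 0/1

t=0: vr[C=0 G=0] → run C
t=1: vr[C=256/205 D=0 F=0 G=0] → run D
t=2: vr[C=256/205 D=512/793 F=0 G=0 H=0] → run F
t=3: vr[C=256/205 D=512/793 E=0 F=1024/1277 G=0 H=0] → run E
t=4: vr[C=256/205 D=512/793 E=1024/1991 F=1024/1277 G=0 H=0] → run G
t=5: vr[C=256/205 D=512/793 E=1024/1991 F=1024/1277 G=512/793 H=0] → run H
t=6: vr[C=256/205 D=512/793 E=1024/1991 F=1024/1277 G=512/793 H=1024/3121] → run H
t=7: vr[C=256/205 D=512/793 E=1024/1991 F=1024/1277 G=512/793 H=2048/3121] → run E
t=8: vr[C=256/205 D=512/793 E=2048/1991 F=1024/1277 G=512/793 H=2048/3121] → run D
t=9: vr[C=256/205 D=1024/793 E=2048/1991 F=1024/1277 G=512/793 H=2048/3121] → run G
t=10: vr[C=256/205 D=1024/793 E=2048/1991 F=1024/1277 G=1024/793 H=2048/3121] → run H
t=11: vr[C=256/205 D=1024/793 E=2048/1991 F=1024/1277 G=1024/793 H=3072/3121] → run F
t=12: vr[C=256/205 D=1024/793 E=2048/1991 G=1024/793 H=3072/3121] → run H
t=13: vr[C=256/205 D=1024/793 E=2048/1991 G=1024/793 H=4096/3121] → run E
t=14: vr[C=256/205 D=1024/793 G=1024/793 H=4096/3121] → run C
t=15: vr[C=512/205 D=1024/793 G=1024/793 H=4096/3121] → run D
t=16: vr[C=512/205 G=1024/793 H=4096/3121] → run G
t=17: vr[C=512/205 G=1536/793 H=4096/3121] → run H
t=18: vr[C=512/205 G=1536/793 H=5120/3121] → run H
t=19: vr[C=512/205 G=1536/793 H=6144/3121] → run G
t=20: vr[C=512/205 G=2048/793 H=6144/3121] → run H
t=21: vr[C=512/205 G=2048/793 H=7168/3121] → run H
t=22: vr[C=512/205 G=2048/793] → run C
t=23: vr[C=768/205 G=2048/793] → run G
t=24: vr[C=768/205] → run C
t=25: (idle)
t=26: (idle)
t=27: (idle)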